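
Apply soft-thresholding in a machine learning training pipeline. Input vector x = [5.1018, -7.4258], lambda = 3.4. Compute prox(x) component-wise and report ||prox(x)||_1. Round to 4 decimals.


Soft-thresholding with lambda = 3.4:
prox(5.1018) = sign(5.1018)*max(|5.1018| - 3.4, 0) = 1.7018
prox(-7.4258) = sign(-7.4258)*max(|-7.4258| - 3.4, 0) = -4.0258
prox(x) = [1.7018, -4.0258]
||prox(x)||_1 = 1.7018 + 4.0258 = 5.7276


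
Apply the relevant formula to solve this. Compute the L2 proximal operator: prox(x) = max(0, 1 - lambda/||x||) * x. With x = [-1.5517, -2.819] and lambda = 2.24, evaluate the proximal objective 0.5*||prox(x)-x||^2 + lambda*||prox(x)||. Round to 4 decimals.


Step 1: Compute ||x||.
||x|| = 3.2178
Step 2: Compute scaling factor.
scale = max(0, 1 - 2.24/3.2178) = 0.3039
Step 3: prox(x) = [-0.4715, -0.8566]
||prox(x)|| = 0.9778
Step 4: Proximal objective.
0.5*||prox-x||^2 = 2.5088
lambda*||prox|| = 2.1903
Total = 4.6992


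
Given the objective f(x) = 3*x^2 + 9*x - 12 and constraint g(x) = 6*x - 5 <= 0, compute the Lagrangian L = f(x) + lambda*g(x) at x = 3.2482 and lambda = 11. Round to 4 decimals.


Step 1: Evaluate f(x).
f(3.2482) = 3*3.2482^2 + 9*3.2482 - 12 = 48.8862
Step 2: Evaluate g(x).
g(3.2482) = 6*3.2482 - 5 = 14.4892
Step 3: Compute Lagrangian.
L = 48.8862 + 11*14.4892 = 208.2674


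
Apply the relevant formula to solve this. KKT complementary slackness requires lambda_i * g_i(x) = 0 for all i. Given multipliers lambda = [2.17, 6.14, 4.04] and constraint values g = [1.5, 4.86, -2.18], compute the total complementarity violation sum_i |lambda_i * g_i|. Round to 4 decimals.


KKT complementary slackness check:
lambda_1 * g_1 = 2.17 * 1.5 = 3.255
lambda_2 * g_2 = 6.14 * 4.86 = 29.8404
lambda_3 * g_3 = 4.04 * -2.18 = -8.8072
Total violation = 3.255 + 29.8404 + 8.8072 = 41.9026


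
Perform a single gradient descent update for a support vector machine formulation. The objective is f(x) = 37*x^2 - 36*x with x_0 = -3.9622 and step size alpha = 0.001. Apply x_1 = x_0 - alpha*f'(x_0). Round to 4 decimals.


We compute the gradient at x_0 and apply the update.
f'(x) = 74*x - 36
f'(-3.9622) = 74*-3.9622 - 36 = -329.2028
x_1 = -3.9622 - 0.001*-329.2028 = -3.633


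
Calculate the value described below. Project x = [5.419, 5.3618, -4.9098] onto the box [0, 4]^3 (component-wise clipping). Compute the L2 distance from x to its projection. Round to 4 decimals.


Project each component onto [0, 4].
clip(5.419) = 4.0, clip(5.3618) = 4.0, clip(-4.9098) = 0.0
Projection = [4.0, 4.0, 0.0]
Squared diffs: [2.0136, 1.8545, 24.1061]
Distance = sqrt(27.9742) = 5.2891


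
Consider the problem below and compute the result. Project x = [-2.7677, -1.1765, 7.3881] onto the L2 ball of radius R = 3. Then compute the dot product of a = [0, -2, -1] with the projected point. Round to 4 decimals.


Step 1: Compute ||x|| (intermediates to 6 decimals).
||x|| = sqrt((-2.7677)^2 + (-1.1765)^2 + 7.3881^2) = 7.976737
Step 2: Project.
Since ||x|| > R, scale = R/||x|| = 3/7.976737 = 0.376094, proj(x) = scale * x
proj(x) = [-1.040915, -0.442475, 2.77862]
Step 3: Dot product.
a^T * proj(x) = 0*(-1.040915) - 2*(-0.442475) - 1*2.77862 = -1.8937


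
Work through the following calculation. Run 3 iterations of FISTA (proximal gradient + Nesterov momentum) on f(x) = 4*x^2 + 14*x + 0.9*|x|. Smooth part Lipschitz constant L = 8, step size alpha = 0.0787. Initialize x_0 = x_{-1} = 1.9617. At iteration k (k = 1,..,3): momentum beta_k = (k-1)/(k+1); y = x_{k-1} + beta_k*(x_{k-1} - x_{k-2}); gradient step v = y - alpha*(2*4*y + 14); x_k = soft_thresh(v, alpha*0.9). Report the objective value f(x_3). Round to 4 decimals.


FISTA on f(x) = 4*x^2 + 14*x + 0.9*|x|
L = 8, alpha = 0.0787
Iteration 1: beta = 0.0, y = 1.9617 + 0.0*(1.9617 - 1.9617) = 1.9617
  grad(y) = 29.6936, v = y - alpha*grad = -0.3752
  prox(v) = soft_thresh(-0.3752, 0.0708) = -0.3044
Iteration 2: beta = 0.3333, y = -0.3044 + 0.3333*(-0.3044 - 1.9617) = -1.0597
  grad(y) = 5.5223, v = y - alpha*grad = -1.4943
  prox(v) = soft_thresh(-1.4943, 0.0708) = -1.4235
Iteration 3: beta = 0.5, y = -1.4235 + 0.5*(-1.4235 + 0.3044) = -1.9831
  grad(y) = -1.8644, v = y - alpha*grad = -1.8363
  prox(v) = soft_thresh(-1.8363, 0.0708) = -1.7655
f(x_3) = 4*(-1.7655)^2 + 14*(-1.7655) + 0.9*|-1.7655| = -10.6601


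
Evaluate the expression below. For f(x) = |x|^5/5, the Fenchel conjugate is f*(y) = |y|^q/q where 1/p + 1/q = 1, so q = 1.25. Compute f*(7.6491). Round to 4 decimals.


The conjugate exponent q satisfies 1/p + 1/q = 1.
p = 5, so q = 5/(5 - 1) = 1.25
|y|^q = 7.6491^1.25 = 12.7208
f*(7.6491) = 12.7208 / 1.25 = 10.1766


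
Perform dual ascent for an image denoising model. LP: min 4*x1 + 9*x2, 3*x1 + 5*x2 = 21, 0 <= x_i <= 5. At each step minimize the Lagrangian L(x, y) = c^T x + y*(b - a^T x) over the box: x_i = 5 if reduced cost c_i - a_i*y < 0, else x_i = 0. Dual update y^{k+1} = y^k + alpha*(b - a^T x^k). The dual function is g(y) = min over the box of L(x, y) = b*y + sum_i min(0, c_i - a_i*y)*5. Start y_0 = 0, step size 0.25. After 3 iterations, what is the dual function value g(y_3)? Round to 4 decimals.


Dual ascent for LP: min 4*x1 + 9*x2, 3*x1 + 5*x2 = 21, 0 <= x_i <= 5
Step 1: y^k = 0.0, reduced costs: (4.0, 9.0)
  x^k = (0.0, 0.0), subgradient = b - a^T x = 21.0
  y^{k+1} = 0.0 + 0.25*21.0 = 5.25
Step 2: y^k = 5.25, reduced costs: (-11.75, -17.25)
  x^k = (5.0, 5.0), subgradient = b - a^T x = -19.0
  y^{k+1} = 5.25 + 0.25*-19.0 = 0.5
Step 3: y^k = 0.5, reduced costs: (2.5, 6.5)
  x^k = (0.0, 0.0), subgradient = b - a^T x = 21.0
  y^{k+1} = 0.5 + 0.25*21.0 = 5.75
Dual objective at y_3 = 5.75: reduced costs (-13.25, -19.75), box minimizer x = (5.0, 5.0)
g(y_3) = b*y + (c1 - a1*y)*x1 + (c2 - a2*y)*x2 = 21*5.75 + (-13.25)*5.0 + (-19.75)*5.0 = 120.75 - 66.25 - 98.75 = -44.25


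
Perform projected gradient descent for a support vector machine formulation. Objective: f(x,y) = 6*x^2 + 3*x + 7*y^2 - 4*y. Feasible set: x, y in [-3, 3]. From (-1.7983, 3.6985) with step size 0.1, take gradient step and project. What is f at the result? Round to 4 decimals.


Step 1: Compute gradient at (-1.7983, 3.6985).
grad_x = 2*6*-1.7983 + 3 = -18.5796
grad_y = 2*7*3.6985 - 4 = 47.779
Step 2: Gradient step.
x_raw = -1.7983 - 0.1*-18.5796 = 0.0597
y_raw = 3.6985 - 0.1*47.779 = -1.0794
Step 3: Project onto [-3, 3].
x_proj = clip(0.0597) = 0.0597
y_proj = clip(-1.0794) = -1.0794
Step 4: Evaluate f.
f(0.0597, -1.0794) = 12.6737


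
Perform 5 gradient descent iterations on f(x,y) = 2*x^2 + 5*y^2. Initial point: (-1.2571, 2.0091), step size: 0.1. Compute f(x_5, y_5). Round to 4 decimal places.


Gradient descent on f(x,y) = 2*x^2 + 5*y^2.
Starting point: (-1.2571, 2.0091), alpha = 0.1
Step 1: grad_x = 2*2*-1.2571 = -5.0284, grad_y = 2*5*2.0091 = 20.091
  x_1 = -1.2571 - 0.1*-5.0284 = -0.7543
  y_1 = 2.0091 - 0.1*20.091 = 0.0
Step 2: grad_x = 2*2*-0.7543 = -3.017, grad_y = 2*5*0.0 = 0.0
  x_2 = -0.7543 - 0.1*-3.017 = -0.4526
  y_2 = 0.0 - 0.1*0.0 = 0.0
Step 3: grad_x = 2*2*-0.4526 = -1.8102, grad_y = 2*5*0.0 = 0.0
  x_3 = -0.4526 - 0.1*-1.8102 = -0.2715
  y_3 = 0.0 - 0.1*0.0 = 0.0
Step 4: grad_x = 2*2*-0.2715 = -1.0861, grad_y = 2*5*0.0 = 0.0
  x_4 = -0.2715 - 0.1*-1.0861 = -0.1629
  y_4 = 0.0 - 0.1*0.0 = 0.0
Step 5: grad_x = 2*2*-0.1629 = -0.6517, grad_y = 2*5*0.0 = 0.0
  x_5 = -0.1629 - 0.1*-0.6517 = -0.0978
  y_5 = 0.0 - 0.1*0.0 = 0.0
f(-0.0978, 0.0) = 2*(-0.0978)^2 + 5*0.0^2 = 0.0191


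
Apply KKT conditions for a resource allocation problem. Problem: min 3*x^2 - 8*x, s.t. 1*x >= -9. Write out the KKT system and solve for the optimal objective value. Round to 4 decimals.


Step 1: Try lambda = 0 (constraint inactive).
Stationarity: 2*3*x - 8 = 0
x* = 8/(2*3) = 4/3 = 1.3333 (rounded; the exact value 4/3 is used below)
Check constraint: 1*1.3333 = 1.3333 >= -9 -- satisfied.
Step 2: Compute optimal value.
f(x*) = 3*(4/3)^2 - 8*(4/3) = -5.3333


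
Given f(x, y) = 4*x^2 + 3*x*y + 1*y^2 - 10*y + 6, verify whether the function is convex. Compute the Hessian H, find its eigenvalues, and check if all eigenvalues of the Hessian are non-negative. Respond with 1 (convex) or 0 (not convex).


The Hessian of f(x,y) = 4*x^2 + 3*x*y + 1*y^2 - 10*y + 6 is:
H = [[8, 3], [3, 2]]
Trace = 8 + 2 = 10
Determinant = 8*2 - (3)^2 = 7
Discriminant = (10)^2 - 4*7 = 72.0
Eigenvalues: lambda_1 = 0.7574, lambda_2 = 9.2426
The function is convex.

1


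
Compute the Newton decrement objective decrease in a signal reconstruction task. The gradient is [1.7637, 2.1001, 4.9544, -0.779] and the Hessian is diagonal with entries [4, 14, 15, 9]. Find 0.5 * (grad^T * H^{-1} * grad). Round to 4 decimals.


Step 1: H is diagonal, so H^(-1) * g = [0.4409, 0.15, 0.3303, -0.0866].
Step 2: g^T H^(-1) g = sum_i g_i^2 / H_ii
  = (1.7637)^2/4 + (2.1001)^2/14 + (4.9544)^2/15 + (-0.779)^2/9
  = 0.7777 + 0.315 + 1.6364 + 0.0674 = 2.7965
Step 3: Objective decrease = 0.5 * g^T H^(-1) g = 1.3983


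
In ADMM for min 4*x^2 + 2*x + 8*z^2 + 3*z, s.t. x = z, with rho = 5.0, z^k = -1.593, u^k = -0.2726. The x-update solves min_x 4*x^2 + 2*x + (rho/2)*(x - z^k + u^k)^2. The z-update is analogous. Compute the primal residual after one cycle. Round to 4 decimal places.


ADMM iteration with rho = 5.0, z^k = -1.593, u^k = -0.2726
Step 1: x-update.
Minimize 4*x^2 + 2*x + (5.0/2)*(x + 1.593 - 0.2726)^2
FOC: (2*4 + 5.0)*x = -2 + 5.0*(-1.593 + 0.2726)
x^{k+1} = -0.6617
Step 2: z-update.
Minimize 8*z^2 + 3*z + (5.0/2)*(-0.6617 - z - 0.2726)^2
FOC: (2*8 + 5.0)*z = -3 + 5.0*(-0.6617 - 0.2726)
z^{k+1} = -0.3653
Step 3: u-update.
u^{k+1} = -0.2726 - 0.6617 + 0.3653 = -0.569
Step 4: Primal residual = |-0.6617 + 0.3653| = 0.2964


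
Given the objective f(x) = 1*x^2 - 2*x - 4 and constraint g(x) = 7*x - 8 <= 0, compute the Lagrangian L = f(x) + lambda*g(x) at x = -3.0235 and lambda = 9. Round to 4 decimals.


Step 1: Evaluate f(x).
f(-3.0235) = 1*(-3.0235)^2 - 2*(-3.0235) - 4 = 11.1886
Step 2: Evaluate g(x).
g(-3.0235) = 7*-3.0235 - 8 = -29.1645
Step 3: Compute Lagrangian.
L = 11.1886 + 9*-29.1645 = -251.2919


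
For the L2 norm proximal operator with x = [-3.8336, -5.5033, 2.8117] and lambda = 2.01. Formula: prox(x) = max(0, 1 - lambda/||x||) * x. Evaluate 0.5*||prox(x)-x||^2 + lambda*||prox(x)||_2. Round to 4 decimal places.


Step 1: Compute ||x||.
||x|| = 7.2724
Step 2: Compute scaling factor.
scale = max(0, 1 - 2.01/7.2724) = 0.7236
Step 3: prox(x) = [-2.774, -3.9823, 2.0346]
||prox(x)|| = 5.2624
Step 4: Proximal objective.
0.5*||prox-x||^2 = 2.0201
lambda*||prox|| = 10.5774
Total = 12.5976


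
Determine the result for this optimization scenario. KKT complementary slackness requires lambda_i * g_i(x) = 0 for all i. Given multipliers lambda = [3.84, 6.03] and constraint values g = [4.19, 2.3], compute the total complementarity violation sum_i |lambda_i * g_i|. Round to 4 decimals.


KKT complementary slackness check:
lambda_1 * g_1 = 3.84 * 4.19 = 16.0896
lambda_2 * g_2 = 6.03 * 2.3 = 13.869
Total violation = 16.0896 + 13.869 = 29.9586


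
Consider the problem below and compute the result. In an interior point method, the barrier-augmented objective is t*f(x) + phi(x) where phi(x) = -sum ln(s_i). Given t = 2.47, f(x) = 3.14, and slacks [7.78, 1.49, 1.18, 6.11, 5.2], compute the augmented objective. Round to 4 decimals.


Step 1: Compute log-barrier.
ln values: [2.0516, 0.3988, 0.1655, 1.8099, 1.6487]
phi = -(2.0516 + 0.3988 + 0.1655 + 1.8099 + 1.6487) = -6.0744
Step 2: Compute augmented objective.
t*f(x) = 2.47*3.14 = 7.7558
Total = 7.7558 - 6.0744 = 1.6814


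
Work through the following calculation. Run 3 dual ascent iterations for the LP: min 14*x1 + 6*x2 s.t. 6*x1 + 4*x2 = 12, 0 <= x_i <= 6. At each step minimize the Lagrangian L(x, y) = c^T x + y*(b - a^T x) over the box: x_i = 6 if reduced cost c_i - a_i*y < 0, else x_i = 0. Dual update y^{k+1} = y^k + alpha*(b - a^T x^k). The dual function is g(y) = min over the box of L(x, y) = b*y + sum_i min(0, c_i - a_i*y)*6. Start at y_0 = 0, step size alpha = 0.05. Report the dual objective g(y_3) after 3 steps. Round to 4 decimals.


Dual ascent for LP: min 14*x1 + 6*x2, 6*x1 + 4*x2 = 12, 0 <= x_i <= 6
Step 1: y^k = 0.0, reduced costs: (14.0, 6.0)
  x^k = (0.0, 0.0), subgradient = b - a^T x = 12.0
  y^{k+1} = 0.0 + 0.05*12.0 = 0.6
Step 2: y^k = 0.6, reduced costs: (10.4, 3.6)
  x^k = (0.0, 0.0), subgradient = b - a^T x = 12.0
  y^{k+1} = 0.6 + 0.05*12.0 = 1.2
Step 3: y^k = 1.2, reduced costs: (6.8, 1.2)
  x^k = (0.0, 0.0), subgradient = b - a^T x = 12.0
  y^{k+1} = 1.2 + 0.05*12.0 = 1.8
Dual objective at y_3 = 1.8: reduced costs (3.2, -1.2), box minimizer x = (0.0, 6.0)
g(y_3) = b*y + (c1 - a1*y)*x1 + (c2 - a2*y)*x2 = 12*1.8 + 3.2*0.0 + (-1.2)*6.0 = 21.6 + 0.0 - 7.2 = 14.4


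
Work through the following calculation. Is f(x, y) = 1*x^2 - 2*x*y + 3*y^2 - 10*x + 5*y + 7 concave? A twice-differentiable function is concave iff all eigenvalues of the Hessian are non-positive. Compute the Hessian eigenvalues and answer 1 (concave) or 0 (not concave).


The Hessian of f(x,y) = 1*x^2 - 2*x*y + 3*y^2 - 10*x + 5*y + 7 is:
H = [[2, -2], [-2, 6]]
Trace = 2 + 6 = 8
Determinant = 2*6 - (-2)^2 = 8
Discriminant = (8)^2 - 4*8 = 32.0
Eigenvalues: lambda_1 = 1.1716, lambda_2 = 6.8284
The function is not concave.

0


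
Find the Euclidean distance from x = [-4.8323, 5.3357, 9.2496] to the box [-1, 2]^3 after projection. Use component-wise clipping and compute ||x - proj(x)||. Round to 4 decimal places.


Project each component onto [-1, 2].
clip(-4.8323) = -1.0, clip(5.3357) = 2.0, clip(9.2496) = 2.0
Projection = [-1.0, 2.0, 2.0]
Squared diffs: [14.6865, 11.1269, 52.5567]
Distance = sqrt(78.3701) = 8.8527


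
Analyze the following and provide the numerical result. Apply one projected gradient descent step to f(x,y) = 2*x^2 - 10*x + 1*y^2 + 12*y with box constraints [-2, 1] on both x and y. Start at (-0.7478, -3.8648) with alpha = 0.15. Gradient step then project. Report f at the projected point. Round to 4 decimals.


Step 1: Compute gradient at (-0.7478, -3.8648).
grad_x = 2*2*-0.7478 - 10 = -12.9912
grad_y = 2*1*-3.8648 + 12 = 4.2704
Step 2: Gradient step.
x_raw = -0.7478 - 0.15*-12.9912 = 1.2009
y_raw = -3.8648 - 0.15*4.2704 = -4.5054
Step 3: Project onto [-2, 1].
x_proj = clip(1.2009) = 1.0
y_proj = clip(-4.5054) = -2.0
Step 4: Evaluate f.
f(1.0, -2.0) = -28.0


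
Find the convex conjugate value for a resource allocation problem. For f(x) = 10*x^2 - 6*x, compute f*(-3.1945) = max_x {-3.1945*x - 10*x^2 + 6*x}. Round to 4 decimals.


f*(y) = sup_x {y*x - a*x^2 - b*x} = sup_x {(y-b)*x - a*x^2}
FOC: (y - b) - 2a*x = 0 => x* = (y - b)/(2a)
x* = (-3.1945 + 6)/(2*10) = 0.1403
f*(-3.1945) = (y-b)^2/(4a) = (-3.1945 + 6)^2/(4*10)
= 7.8708/40 = 0.1968


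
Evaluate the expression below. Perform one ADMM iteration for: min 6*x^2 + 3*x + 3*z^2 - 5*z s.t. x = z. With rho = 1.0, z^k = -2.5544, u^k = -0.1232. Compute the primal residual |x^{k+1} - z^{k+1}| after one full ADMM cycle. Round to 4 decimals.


ADMM iteration with rho = 1.0, z^k = -2.5544, u^k = -0.1232
Step 1: x-update.
Minimize 6*x^2 + 3*x + (1.0/2)*(x + 2.5544 - 0.1232)^2
FOC: (2*6 + 1.0)*x = -3 + 1.0*(-2.5544 + 0.1232)
x^{k+1} = -0.4178
Step 2: z-update.
Minimize 3*z^2 - 5*z + (1.0/2)*(-0.4178 - z - 0.1232)^2
FOC: (2*3 + 1.0)*z = 5 + 1.0*(-0.4178 - 0.1232)
z^{k+1} = 0.637
Step 3: u-update.
u^{k+1} = -0.1232 - 0.4178 - 0.637 = -1.178
Step 4: Primal residual = |-0.4178 - 0.637| = 1.0548


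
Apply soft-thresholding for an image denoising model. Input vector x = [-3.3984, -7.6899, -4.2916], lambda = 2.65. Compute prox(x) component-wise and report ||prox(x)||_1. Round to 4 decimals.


Soft-thresholding with lambda = 2.65:
prox(-3.3984) = sign(-3.3984)*max(|-3.3984| - 2.65, 0) = -0.7484
prox(-7.6899) = sign(-7.6899)*max(|-7.6899| - 2.65, 0) = -5.0399
prox(-4.2916) = sign(-4.2916)*max(|-4.2916| - 2.65, 0) = -1.6416
prox(x) = [-0.7484, -5.0399, -1.6416]
||prox(x)||_1 = 0.7484 + 5.0399 + 1.6416 = 7.4299


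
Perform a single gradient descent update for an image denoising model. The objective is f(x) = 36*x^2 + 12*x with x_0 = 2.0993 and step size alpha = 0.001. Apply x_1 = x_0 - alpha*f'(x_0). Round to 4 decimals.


We compute the gradient at x_0 and apply the update.
f'(x) = 72*x + 12
f'(2.0993) = 72*2.0993 + 12 = 163.1496
x_1 = 2.0993 - 0.001*163.1496 = 1.9362


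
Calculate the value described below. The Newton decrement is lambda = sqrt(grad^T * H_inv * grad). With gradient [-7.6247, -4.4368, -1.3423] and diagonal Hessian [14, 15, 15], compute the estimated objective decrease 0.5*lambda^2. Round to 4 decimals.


Step 1: H is diagonal, so H^(-1) * g = [-0.5446, -0.2958, -0.0895].
Step 2: g^T H^(-1) g = sum_i g_i^2 / H_ii
  = (-7.6247)^2/14 + (-4.4368)^2/15 + (-1.3423)^2/15
  = 4.1526 + 1.3123 + 0.1201 = 5.585
Step 3: Objective decrease = 0.5 * g^T H^(-1) g = 2.7925


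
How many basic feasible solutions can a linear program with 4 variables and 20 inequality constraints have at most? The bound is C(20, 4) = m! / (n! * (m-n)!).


Each vertex corresponds to some choice of n active constraints out of m, so the number of vertices is at most C(m, n) = m! / (n!(m-n)!).
m = 20, n = 4
Numerator: 20 * 19 * 18 * 17
Denominator: 4! = 24
C(20, 4) = 4845


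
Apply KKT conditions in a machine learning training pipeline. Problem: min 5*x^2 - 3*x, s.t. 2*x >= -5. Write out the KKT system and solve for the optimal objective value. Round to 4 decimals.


Step 1: Try lambda = 0 (constraint inactive).
Stationarity: 2*5*x - 3 = 0
x* = 3/(2*5) = 0.3
Check constraint: 2*0.3 = 0.6 >= -5 -- satisfied.
Step 2: Compute optimal value.
f(x*) = 5*0.3^2 - 3*0.3 = -0.45


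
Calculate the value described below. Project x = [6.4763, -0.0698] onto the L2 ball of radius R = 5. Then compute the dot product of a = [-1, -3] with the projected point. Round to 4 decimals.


Step 1: Compute ||x|| (intermediates to 6 decimals).
||x|| = sqrt(6.4763^2 + (-0.0698)^2) = 6.476676
Step 2: Project.
Since ||x|| > R, scale = R/||x|| = 5/6.476676 = 0.772001, proj(x) = scale * x
proj(x) = [4.99971, -0.053886]
Step 3: Dot product.
a^T * proj(x) = -1*4.99971 - 3*(-0.053886) = -4.8381


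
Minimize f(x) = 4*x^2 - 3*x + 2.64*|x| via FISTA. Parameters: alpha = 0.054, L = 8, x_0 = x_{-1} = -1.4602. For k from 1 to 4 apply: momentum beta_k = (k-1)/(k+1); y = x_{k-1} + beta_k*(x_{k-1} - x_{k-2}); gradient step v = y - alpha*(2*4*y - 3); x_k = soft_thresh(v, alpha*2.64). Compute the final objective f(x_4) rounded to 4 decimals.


FISTA on f(x) = 4*x^2 - 3*x + 2.64*|x|
L = 8, alpha = 0.054
Iteration 1: beta = 0.0, y = -1.4602 + 0.0*(-1.4602 + 1.4602) = -1.4602
  grad(y) = -14.6816, v = y - alpha*grad = -0.6674
  prox(v) = soft_thresh(-0.6674, 0.1426) = -0.5248
Iteration 2: beta = 0.3333, y = -0.5248 + 0.3333*(-0.5248 + 1.4602) = -0.213
  grad(y) = -4.7044, v = y - alpha*grad = 0.041
  prox(v) = soft_thresh(0.041, 0.1426) = 0.0
Iteration 3: beta = 0.5, y = 0.0 + 0.5*(0.0 + 0.5248) = 0.2624
  grad(y) = -0.9007, v = y - alpha*grad = 0.3111
  prox(v) = soft_thresh(0.3111, 0.1426) = 0.1685
Iteration 4: beta = 0.6, y = 0.1685 + 0.6*(0.1685 - 0.0) = 0.2696
  grad(y) = -0.8433, v = y - alpha*grad = 0.3151
  prox(v) = soft_thresh(0.3151, 0.1426) = 0.1726
f(x_4) = 4*0.1726^2 - 3*0.1726 + 2.64*|0.1726| = 0.057


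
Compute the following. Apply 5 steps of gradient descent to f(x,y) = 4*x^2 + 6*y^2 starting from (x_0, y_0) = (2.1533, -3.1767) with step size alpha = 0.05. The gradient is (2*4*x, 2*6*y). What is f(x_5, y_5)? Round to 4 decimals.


Gradient descent on f(x,y) = 4*x^2 + 6*y^2.
Starting point: (2.1533, -3.1767), alpha = 0.05
Step 1: grad_x = 2*4*2.1533 = 17.2264, grad_y = 2*6*-3.1767 = -38.1204
  x_1 = 2.1533 - 0.05*17.2264 = 1.292
  y_1 = -3.1767 - 0.05*-38.1204 = -1.2707
Step 2: grad_x = 2*4*1.292 = 10.3358, grad_y = 2*6*-1.2707 = -15.2482
  x_2 = 1.292 - 0.05*10.3358 = 0.7752
  y_2 = -1.2707 - 0.05*-15.2482 = -0.5083
Step 3: grad_x = 2*4*0.7752 = 6.2015, grad_y = 2*6*-0.5083 = -6.0993
  x_3 = 0.7752 - 0.05*6.2015 = 0.4651
  y_3 = -0.5083 - 0.05*-6.0993 = -0.2033
Step 4: grad_x = 2*4*0.4651 = 3.7209, grad_y = 2*6*-0.2033 = -2.4397
  x_4 = 0.4651 - 0.05*3.7209 = 0.2791
  y_4 = -0.2033 - 0.05*-2.4397 = -0.0813
Step 5: grad_x = 2*4*0.2791 = 2.2325, grad_y = 2*6*-0.0813 = -0.9759
  x_5 = 0.2791 - 0.05*2.2325 = 0.1674
  y_5 = -0.0813 - 0.05*-0.9759 = -0.0325
f(0.1674, -0.0325) = 4*0.1674^2 + 6*(-0.0325)^2 = 0.1185


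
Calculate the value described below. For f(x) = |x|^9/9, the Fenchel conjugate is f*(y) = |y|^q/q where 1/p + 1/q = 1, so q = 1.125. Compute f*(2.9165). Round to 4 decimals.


The conjugate exponent q satisfies 1/p + 1/q = 1.
p = 9, so q = 9/(9 - 1) = 1.125
|y|^q = 2.9165^1.125 = 3.334
f*(2.9165) = 3.334 / 1.125 = 2.9636


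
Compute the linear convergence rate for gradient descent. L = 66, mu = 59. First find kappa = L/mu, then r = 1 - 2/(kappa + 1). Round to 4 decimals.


Step 1: Compute the condition number.
kappa = L/mu = 66/59 = 1.1186
Step 2: Compute the convergence rate.
r = 1 - 2/(kappa + 1) = 1 - 2*mu/(L + mu) = (L - mu)/(L + mu) = 7/125 = 0.056


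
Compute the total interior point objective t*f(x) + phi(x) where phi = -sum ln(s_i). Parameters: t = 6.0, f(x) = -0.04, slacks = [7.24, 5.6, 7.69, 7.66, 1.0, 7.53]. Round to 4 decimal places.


Step 1: Compute log-barrier.
ln values: [1.9796, 1.7228, 2.0399, 2.036, 0.0, 2.0189]
phi = -(1.9796 + 1.7228 + 2.0399 + 2.036 + 0.0 + 2.0189) = -9.7972
Step 2: Compute augmented objective.
t*f(x) = 6.0*-0.04 = -0.24
Total = -0.24 - 9.7972 = -10.0372


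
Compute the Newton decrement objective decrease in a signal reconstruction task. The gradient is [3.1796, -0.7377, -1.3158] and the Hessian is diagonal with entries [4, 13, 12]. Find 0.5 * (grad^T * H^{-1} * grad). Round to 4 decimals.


Step 1: H is diagonal, so H^(-1) * g = [0.7949, -0.0567, -0.1097].
Step 2: g^T H^(-1) g = sum_i g_i^2 / H_ii
  = (3.1796)^2/4 + (-0.7377)^2/13 + (-1.3158)^2/12
  = 2.5275 + 0.0419 + 0.1443 = 2.7136
Step 3: Objective decrease = 0.5 * g^T H^(-1) g = 1.3568


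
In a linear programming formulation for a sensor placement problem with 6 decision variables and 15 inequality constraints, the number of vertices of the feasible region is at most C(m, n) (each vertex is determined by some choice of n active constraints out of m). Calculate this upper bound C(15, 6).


Each vertex corresponds to some choice of n active constraints out of m, so the number of vertices is at most C(m, n) = m! / (n!(m-n)!).
m = 15, n = 6
Numerator: 15 * 14 * 13 * 12 * 11 * 10
Denominator: 6! = 720
C(15, 6) = 5005


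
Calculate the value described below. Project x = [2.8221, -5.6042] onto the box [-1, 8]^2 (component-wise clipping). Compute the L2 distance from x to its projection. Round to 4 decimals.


Project each component onto [-1, 8].
clip(2.8221) = 2.8221, clip(-5.6042) = -1.0
Projection = [2.8221, -1.0]
Squared diffs: [0.0, 21.1987]
Distance = sqrt(21.1987) = 4.6042


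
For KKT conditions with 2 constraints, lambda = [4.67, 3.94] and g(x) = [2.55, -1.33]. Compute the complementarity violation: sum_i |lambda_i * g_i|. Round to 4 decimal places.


KKT complementary slackness check:
lambda_1 * g_1 = 4.67 * 2.55 = 11.9085
lambda_2 * g_2 = 3.94 * -1.33 = -5.2402
Total violation = 11.9085 + 5.2402 = 17.1487


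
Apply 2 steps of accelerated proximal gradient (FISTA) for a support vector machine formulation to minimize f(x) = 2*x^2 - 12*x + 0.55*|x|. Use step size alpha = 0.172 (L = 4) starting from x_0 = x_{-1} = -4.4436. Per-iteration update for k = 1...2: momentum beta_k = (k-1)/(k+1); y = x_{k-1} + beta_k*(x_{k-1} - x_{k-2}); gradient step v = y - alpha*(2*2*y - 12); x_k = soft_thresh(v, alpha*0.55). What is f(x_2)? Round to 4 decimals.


FISTA on f(x) = 2*x^2 - 12*x + 0.55*|x|
L = 4, alpha = 0.172
Iteration 1: beta = 0.0, y = -4.4436 + 0.0*(-4.4436 + 4.4436) = -4.4436
  grad(y) = -29.7744, v = y - alpha*grad = 0.6776
  prox(v) = soft_thresh(0.6776, 0.0946) = 0.583
Iteration 2: beta = 0.3333, y = 0.583 + 0.3333*(0.583 + 4.4436) = 2.2585
  grad(y) = -2.9659, v = y - alpha*grad = 2.7687
  prox(v) = soft_thresh(2.7687, 0.0946) = 2.6741
f(x_2) = 2*2.6741^2 - 12*2.6741 + 0.55*|2.6741| = -16.3168


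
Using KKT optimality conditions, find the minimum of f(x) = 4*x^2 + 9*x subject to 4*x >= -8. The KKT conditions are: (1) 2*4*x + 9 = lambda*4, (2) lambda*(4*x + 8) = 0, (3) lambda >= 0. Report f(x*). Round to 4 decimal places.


Step 1: Try lambda = 0 (constraint inactive).
Stationarity: 2*4*x + 9 = 0
x* = -9/(2*4) = -1.125
Check constraint: 4*-1.125 = -4.5 >= -8 -- satisfied.
Step 2: Compute optimal value.
f(x*) = 4*(-1.125)^2 + 9*(-1.125) = -5.0625


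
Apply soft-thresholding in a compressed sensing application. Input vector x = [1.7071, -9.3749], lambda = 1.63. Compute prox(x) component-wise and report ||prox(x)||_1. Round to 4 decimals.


Soft-thresholding with lambda = 1.63:
prox(1.7071) = sign(1.7071)*max(|1.7071| - 1.63, 0) = 0.0771
prox(-9.3749) = sign(-9.3749)*max(|-9.3749| - 1.63, 0) = -7.7449
prox(x) = [0.0771, -7.7449]
||prox(x)||_1 = 0.0771 + 7.7449 = 7.822


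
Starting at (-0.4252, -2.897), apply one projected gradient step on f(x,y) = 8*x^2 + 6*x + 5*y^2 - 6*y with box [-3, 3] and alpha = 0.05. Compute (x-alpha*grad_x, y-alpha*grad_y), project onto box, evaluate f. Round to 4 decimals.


Step 1: Compute gradient at (-0.4252, -2.897).
grad_x = 2*8*-0.4252 + 6 = -0.8032
grad_y = 2*5*-2.897 - 6 = -34.97
Step 2: Gradient step.
x_raw = -0.4252 - 0.05*-0.8032 = -0.385
y_raw = -2.897 - 0.05*-34.97 = -1.1485
Step 3: Project onto [-3, 3].
x_proj = clip(-0.385) = -0.385
y_proj = clip(-1.1485) = -1.1485
Step 4: Evaluate f.
f(-0.385, -1.1485) = 12.3621


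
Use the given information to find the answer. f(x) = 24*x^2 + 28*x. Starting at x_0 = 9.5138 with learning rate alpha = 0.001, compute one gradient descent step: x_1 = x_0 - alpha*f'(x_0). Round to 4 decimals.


We compute the gradient at x_0 and apply the update.
f'(x) = 48*x + 28
f'(9.5138) = 48*9.5138 + 28 = 484.6624
x_1 = 9.5138 - 0.001*484.6624 = 9.0291


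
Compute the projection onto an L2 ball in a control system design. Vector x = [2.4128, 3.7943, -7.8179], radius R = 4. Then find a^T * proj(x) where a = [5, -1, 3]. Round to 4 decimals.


Step 1: Compute ||x|| (intermediates to 6 decimals).
||x|| = sqrt(2.4128^2 + 3.7943^2 + (-7.8179)^2) = 9.018751
Step 2: Project.
Since ||x|| > R, scale = R/||x|| = 4/9.018751 = 0.44352, proj(x) = scale * x
proj(x) = [1.070125, 1.682848, -3.467395]
Step 3: Dot product.
a^T * proj(x) = 5*1.070125 - 1*1.682848 + 3*(-3.467395) = -6.7344


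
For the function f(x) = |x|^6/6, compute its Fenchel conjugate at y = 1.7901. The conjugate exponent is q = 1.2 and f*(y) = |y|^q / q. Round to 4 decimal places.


The conjugate exponent q satisfies 1/p + 1/q = 1.
p = 6, so q = 6/(6 - 1) = 1.2
|y|^q = 1.7901^1.2 = 2.0112
f*(1.7901) = 2.0112 / 1.2 = 1.676


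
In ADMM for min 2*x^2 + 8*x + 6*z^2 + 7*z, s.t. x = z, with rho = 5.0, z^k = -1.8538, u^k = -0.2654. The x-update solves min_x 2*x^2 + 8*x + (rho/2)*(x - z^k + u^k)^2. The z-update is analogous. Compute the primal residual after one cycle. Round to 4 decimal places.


ADMM iteration with rho = 5.0, z^k = -1.8538, u^k = -0.2654
Step 1: x-update.
Minimize 2*x^2 + 8*x + (5.0/2)*(x + 1.8538 - 0.2654)^2
FOC: (2*2 + 5.0)*x = -8 + 5.0*(-1.8538 + 0.2654)
x^{k+1} = -1.7713
Step 2: z-update.
Minimize 6*z^2 + 7*z + (5.0/2)*(-1.7713 - z - 0.2654)^2
FOC: (2*6 + 5.0)*z = -7 + 5.0*(-1.7713 - 0.2654)
z^{k+1} = -1.0108
Step 3: u-update.
u^{k+1} = -0.2654 - 1.7713 + 1.0108 = -1.0259
Step 4: Primal residual = |-1.7713 + 1.0108| = 0.7605


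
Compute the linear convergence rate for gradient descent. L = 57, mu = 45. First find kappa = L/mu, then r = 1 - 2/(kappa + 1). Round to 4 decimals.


Step 1: Compute the condition number.
kappa = L/mu = 57/45 = 1.2667
Step 2: Compute the convergence rate.
r = 1 - 2/(kappa + 1) = 1 - 2*mu/(L + mu) = (L - mu)/(L + mu) = 12/102 = 0.1176


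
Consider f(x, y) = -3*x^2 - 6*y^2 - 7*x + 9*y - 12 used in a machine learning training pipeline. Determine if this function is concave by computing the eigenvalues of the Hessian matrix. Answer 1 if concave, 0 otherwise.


The Hessian of f(x,y) = -3*x^2 - 6*y^2 - 7*x + 9*y - 12 is:
H = [[-6, 0], [0, -12]]
Trace = -6 - 12 = -18
Determinant = -6*-12 - (0)^2 = 72
Discriminant = (-18)^2 - 4*72 = 36.0
Eigenvalues: lambda_1 = -12.0, lambda_2 = -6.0
The function is concave.

1


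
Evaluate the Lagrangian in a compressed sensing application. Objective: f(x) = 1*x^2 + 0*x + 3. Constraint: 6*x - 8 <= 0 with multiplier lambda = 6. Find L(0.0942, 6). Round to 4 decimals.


Step 1: Evaluate f(x).
f(0.0942) = 1*0.0942^2 + 0*0.0942 + 3 = 3.0089
Step 2: Evaluate g(x).
g(0.0942) = 6*0.0942 - 8 = -7.4348
Step 3: Compute Lagrangian.
L = 3.0089 + 6*-7.4348 = -41.5999


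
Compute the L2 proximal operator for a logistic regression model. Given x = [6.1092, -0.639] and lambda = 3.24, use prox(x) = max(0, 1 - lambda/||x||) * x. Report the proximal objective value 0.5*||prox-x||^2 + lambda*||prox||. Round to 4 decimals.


Step 1: Compute ||x||.
||x|| = 6.1425
Step 2: Compute scaling factor.
scale = max(0, 1 - 3.24/6.1425) = 0.4725
Step 3: prox(x) = [2.8868, -0.3019]
||prox(x)|| = 2.9025
Step 4: Proximal objective.
0.5*||prox-x||^2 = 5.2488
lambda*||prox|| = 9.4041
Total = 14.653


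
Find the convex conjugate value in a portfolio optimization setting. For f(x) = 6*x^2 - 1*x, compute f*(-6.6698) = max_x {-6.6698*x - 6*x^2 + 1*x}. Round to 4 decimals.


f*(y) = sup_x {y*x - a*x^2 - b*x} = sup_x {(y-b)*x - a*x^2}
FOC: (y - b) - 2a*x = 0 => x* = (y - b)/(2a)
x* = (-6.6698 + 1)/(2*6) = -0.4725
f*(-6.6698) = (y-b)^2/(4a) = (-6.6698 + 1)^2/(4*6)
= 32.1466/24 = 1.3394


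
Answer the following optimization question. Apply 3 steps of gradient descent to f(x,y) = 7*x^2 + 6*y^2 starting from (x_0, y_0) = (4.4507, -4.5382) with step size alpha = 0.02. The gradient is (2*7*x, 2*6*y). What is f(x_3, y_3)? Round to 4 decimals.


Gradient descent on f(x,y) = 7*x^2 + 6*y^2.
Starting point: (4.4507, -4.5382), alpha = 0.02
Step 1: grad_x = 2*7*4.4507 = 62.3098, grad_y = 2*6*-4.5382 = -54.4584
  x_1 = 4.4507 - 0.02*62.3098 = 3.2045
  y_1 = -4.5382 - 0.02*-54.4584 = -3.449
Step 2: grad_x = 2*7*3.2045 = 44.8631, grad_y = 2*6*-3.449 = -41.3884
  x_2 = 3.2045 - 0.02*44.8631 = 2.3072
  y_2 = -3.449 - 0.02*-41.3884 = -2.6213
Step 3: grad_x = 2*7*2.3072 = 32.3014, grad_y = 2*6*-2.6213 = -31.4552
  x_3 = 2.3072 - 0.02*32.3014 = 1.6612
  y_3 = -2.6213 - 0.02*-31.4552 = -1.9922
f(1.6612, -1.9922) = 7*1.6612^2 + 6*(-1.9922)^2 = 43.1297


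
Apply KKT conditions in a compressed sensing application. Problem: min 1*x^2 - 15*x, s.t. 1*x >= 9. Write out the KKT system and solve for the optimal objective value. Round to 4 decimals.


Step 1: Try lambda = 0 (constraint inactive).
x_unc = 15/(2*1) = 7.5
Check: 1*7.5 = 7.5 < 9 -- violated!
Step 2: Constraint must be active: 1*x = 9
x* = 9/1 = 9.0
lambda = (2*1*9.0 - 15)/1 = 3.0
Step 3: Compute optimal value.
f(x*) = 1*9.0^2 - 15*9.0 = -54.0


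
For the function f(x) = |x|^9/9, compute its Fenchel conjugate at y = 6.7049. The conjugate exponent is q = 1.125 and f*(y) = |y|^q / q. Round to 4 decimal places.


The conjugate exponent q satisfies 1/p + 1/q = 1.
p = 9, so q = 9/(9 - 1) = 1.125
|y|^q = 6.7049^1.125 = 8.5053
f*(6.7049) = 8.5053 / 1.125 = 7.5603


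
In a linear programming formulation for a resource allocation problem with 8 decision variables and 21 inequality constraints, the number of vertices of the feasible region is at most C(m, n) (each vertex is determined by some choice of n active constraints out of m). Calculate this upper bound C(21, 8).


Each vertex corresponds to some choice of n active constraints out of m, so the number of vertices is at most C(m, n) = m! / (n!(m-n)!).
m = 21, n = 8
Numerator: 21 * 20 * 19 * 18 * 17 * 16 * 15 * 14
Denominator: 8! = 40320
C(21, 8) = 203490


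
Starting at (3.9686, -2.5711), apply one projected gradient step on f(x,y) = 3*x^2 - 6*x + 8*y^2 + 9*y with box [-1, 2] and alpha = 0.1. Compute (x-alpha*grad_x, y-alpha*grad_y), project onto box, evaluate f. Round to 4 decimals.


Step 1: Compute gradient at (3.9686, -2.5711).
grad_x = 2*3*3.9686 - 6 = 17.8116
grad_y = 2*8*-2.5711 + 9 = -32.1376
Step 2: Gradient step.
x_raw = 3.9686 - 0.1*17.8116 = 2.1874
y_raw = -2.5711 - 0.1*-32.1376 = 0.6427
Step 3: Project onto [-1, 2].
x_proj = clip(2.1874) = 2.0
y_proj = clip(0.6427) = 0.6427
Step 4: Evaluate f.
f(2.0, 0.6427) = 9.088


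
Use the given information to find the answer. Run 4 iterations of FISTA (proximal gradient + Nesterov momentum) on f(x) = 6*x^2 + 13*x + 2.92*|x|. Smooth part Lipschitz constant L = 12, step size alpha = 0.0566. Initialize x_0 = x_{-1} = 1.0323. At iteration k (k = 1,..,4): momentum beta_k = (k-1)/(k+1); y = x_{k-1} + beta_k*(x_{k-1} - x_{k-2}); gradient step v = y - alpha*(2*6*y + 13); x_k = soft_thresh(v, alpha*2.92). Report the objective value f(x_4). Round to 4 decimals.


FISTA on f(x) = 6*x^2 + 13*x + 2.92*|x|
L = 12, alpha = 0.0566
Iteration 1: beta = 0.0, y = 1.0323 + 0.0*(1.0323 - 1.0323) = 1.0323
  grad(y) = 25.3876, v = y - alpha*grad = -0.4046
  prox(v) = soft_thresh(-0.4046, 0.1653) = -0.2394
Iteration 2: beta = 0.3333, y = -0.2394 + 0.3333*(-0.2394 - 1.0323) = -0.6633
  grad(y) = 5.0409, v = y - alpha*grad = -0.9486
  prox(v) = soft_thresh(-0.9486, 0.1653) = -0.7833
Iteration 3: beta = 0.5, y = -0.7833 + 0.5*(-0.7833 + 0.2394) = -1.0553
  grad(y) = 0.3368, v = y - alpha*grad = -1.0743
  prox(v) = soft_thresh(-1.0743, 0.1653) = -0.9091
Iteration 4: beta = 0.6, y = -0.9091 + 0.6*(-0.9091 + 0.7833) = -0.9845
  grad(y) = 1.1859, v = y - alpha*grad = -1.0516
  prox(v) = soft_thresh(-1.0516, 0.1653) = -0.8864
f(x_4) = 6*(-0.8864)^2 + 13*(-0.8864) + 2.92*|-0.8864| = -4.2207


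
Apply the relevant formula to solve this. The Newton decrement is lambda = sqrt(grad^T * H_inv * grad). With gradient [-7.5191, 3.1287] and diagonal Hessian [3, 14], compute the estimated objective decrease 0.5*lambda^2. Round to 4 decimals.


Step 1: H is diagonal, so H^(-1) * g = [-2.5064, 0.2235].
Step 2: g^T H^(-1) g = sum_i g_i^2 / H_ii
  = (-7.5191)^2/3 + (3.1287)^2/14
  = 18.8456 + 0.6992 = 19.5448
Step 3: Objective decrease = 0.5 * g^T H^(-1) g = 9.7724


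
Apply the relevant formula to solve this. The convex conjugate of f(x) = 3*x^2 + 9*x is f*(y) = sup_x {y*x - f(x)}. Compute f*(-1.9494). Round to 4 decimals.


f*(y) = sup_x {y*x - a*x^2 - b*x} = sup_x {(y-b)*x - a*x^2}
FOC: (y - b) - 2a*x = 0 => x* = (y - b)/(2a)
x* = (-1.9494 - 9)/(2*3) = -1.8249
f*(-1.9494) = (y-b)^2/(4a) = (-1.9494 - 9)^2/(4*3)
= 119.8894/12 = 9.9908


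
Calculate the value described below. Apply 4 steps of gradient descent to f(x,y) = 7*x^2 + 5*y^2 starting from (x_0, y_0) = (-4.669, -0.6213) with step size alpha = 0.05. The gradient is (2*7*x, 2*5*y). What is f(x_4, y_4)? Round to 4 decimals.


Gradient descent on f(x,y) = 7*x^2 + 5*y^2.
Starting point: (-4.669, -0.6213), alpha = 0.05
Step 1: grad_x = 2*7*-4.669 = -65.366, grad_y = 2*5*-0.6213 = -6.213
  x_1 = -4.669 - 0.05*-65.366 = -1.4007
  y_1 = -0.6213 - 0.05*-6.213 = -0.3107
Step 2: grad_x = 2*7*-1.4007 = -19.6098, grad_y = 2*5*-0.3107 = -3.1065
  x_2 = -1.4007 - 0.05*-19.6098 = -0.4202
  y_2 = -0.3107 - 0.05*-3.1065 = -0.1553
Step 3: grad_x = 2*7*-0.4202 = -5.8829, grad_y = 2*5*-0.1553 = -1.5533
  x_3 = -0.4202 - 0.05*-5.8829 = -0.1261
  y_3 = -0.1553 - 0.05*-1.5533 = -0.0777
Step 4: grad_x = 2*7*-0.1261 = -1.7649, grad_y = 2*5*-0.0777 = -0.7766
  x_4 = -0.1261 - 0.05*-1.7649 = -0.0378
  y_4 = -0.0777 - 0.05*-0.7766 = -0.0388
f(-0.0378, -0.0388) = 7*(-0.0378)^2 + 5*(-0.0388)^2 = 0.0176


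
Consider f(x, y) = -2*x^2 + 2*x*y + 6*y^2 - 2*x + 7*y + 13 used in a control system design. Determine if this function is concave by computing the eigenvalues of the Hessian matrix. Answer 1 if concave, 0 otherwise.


The Hessian of f(x,y) = -2*x^2 + 2*x*y + 6*y^2 - 2*x + 7*y + 13 is:
H = [[-4, 2], [2, 12]]
Trace = -4 + 12 = 8
Determinant = -4*12 - (2)^2 = -52
Discriminant = (8)^2 - 4*-52 = 272.0
Eigenvalues: lambda_1 = -4.2462, lambda_2 = 12.2462
The function is not concave.

0


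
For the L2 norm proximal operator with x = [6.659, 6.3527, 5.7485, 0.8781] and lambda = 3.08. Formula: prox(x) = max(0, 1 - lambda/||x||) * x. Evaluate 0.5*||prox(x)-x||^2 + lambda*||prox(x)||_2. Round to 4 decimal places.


Step 1: Compute ||x||.
||x|| = 10.8865
Step 2: Compute scaling factor.
scale = max(0, 1 - 3.08/10.8865) = 0.7171
Step 3: prox(x) = [4.775, 4.5554, 4.1221, 0.6297]
||prox(x)|| = 7.8065
Step 4: Proximal objective.
0.5*||prox-x||^2 = 4.7432
lambda*||prox|| = 24.044
Total = 28.7872


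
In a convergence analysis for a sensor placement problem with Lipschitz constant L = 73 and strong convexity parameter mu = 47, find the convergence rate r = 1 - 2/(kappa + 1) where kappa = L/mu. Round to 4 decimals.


Step 1: Compute the condition number.
kappa = L/mu = 73/47 = 1.5532
Step 2: Compute the convergence rate.
r = 1 - 2/(kappa + 1) = 1 - 2*mu/(L + mu) = (L - mu)/(L + mu) = 26/120 = 0.2167


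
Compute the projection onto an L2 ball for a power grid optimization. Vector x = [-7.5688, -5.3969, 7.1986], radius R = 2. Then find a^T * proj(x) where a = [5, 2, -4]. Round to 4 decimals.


Step 1: Compute ||x|| (intermediates to 6 decimals).
||x|| = sqrt((-7.5688)^2 + (-5.3969)^2 + 7.1986^2) = 11.757258
Step 2: Project.
Since ||x|| > R, scale = R/||x|| = 2/11.757258 = 0.170108, proj(x) = scale * x
proj(x) = [-1.287513, -0.918056, 1.224539]
Step 3: Dot product.
a^T * proj(x) = 5*(-1.287513) + 2*(-0.918056) - 4*1.224539 = -13.1718


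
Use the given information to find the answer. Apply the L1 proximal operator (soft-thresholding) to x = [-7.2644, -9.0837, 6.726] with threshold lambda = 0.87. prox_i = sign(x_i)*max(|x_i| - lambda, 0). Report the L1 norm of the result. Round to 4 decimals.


Soft-thresholding with lambda = 0.87:
prox(-7.2644) = sign(-7.2644)*max(|-7.2644| - 0.87, 0) = -6.3944
prox(-9.0837) = sign(-9.0837)*max(|-9.0837| - 0.87, 0) = -8.2137
prox(6.726) = sign(6.726)*max(|6.726| - 0.87, 0) = 5.856
prox(x) = [-6.3944, -8.2137, 5.856]
||prox(x)||_1 = 6.3944 + 8.2137 + 5.856 = 20.4641


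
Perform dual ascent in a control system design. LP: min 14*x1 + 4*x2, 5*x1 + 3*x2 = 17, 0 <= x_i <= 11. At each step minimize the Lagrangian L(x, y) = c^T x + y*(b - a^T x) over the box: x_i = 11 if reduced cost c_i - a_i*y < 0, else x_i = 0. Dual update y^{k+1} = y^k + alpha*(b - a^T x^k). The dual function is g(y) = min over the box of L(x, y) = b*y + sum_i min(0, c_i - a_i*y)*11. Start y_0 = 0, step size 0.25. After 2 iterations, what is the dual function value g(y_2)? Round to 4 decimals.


Dual ascent for LP: min 14*x1 + 4*x2, 5*x1 + 3*x2 = 17, 0 <= x_i <= 11
Step 1: y^k = 0.0, reduced costs: (14.0, 4.0)
  x^k = (0.0, 0.0), subgradient = b - a^T x = 17.0
  y^{k+1} = 0.0 + 0.25*17.0 = 4.25
Step 2: y^k = 4.25, reduced costs: (-7.25, -8.75)
  x^k = (11.0, 11.0), subgradient = b - a^T x = -71.0
  y^{k+1} = 4.25 + 0.25*-71.0 = -13.5
Dual objective at y_2 = -13.5: reduced costs (81.5, 44.5), box minimizer x = (0.0, 0.0)
g(y_2) = b*y + (c1 - a1*y)*x1 + (c2 - a2*y)*x2 = 17*(-13.5) + 81.5*0.0 + 44.5*0.0 = -229.5 + 0.0 + 0.0 = -229.5


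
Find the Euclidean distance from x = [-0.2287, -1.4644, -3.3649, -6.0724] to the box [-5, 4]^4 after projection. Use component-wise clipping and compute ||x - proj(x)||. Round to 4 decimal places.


Project each component onto [-5, 4].
clip(-0.2287) = -0.2287, clip(-1.4644) = -1.4644, clip(-3.3649) = -3.3649, clip(-6.0724) = -5.0
Projection = [-0.2287, -1.4644, -3.3649, -5.0]
Squared diffs: [0.0, 0.0, 0.0, 1.15]
Distance = sqrt(1.15) = 1.0724


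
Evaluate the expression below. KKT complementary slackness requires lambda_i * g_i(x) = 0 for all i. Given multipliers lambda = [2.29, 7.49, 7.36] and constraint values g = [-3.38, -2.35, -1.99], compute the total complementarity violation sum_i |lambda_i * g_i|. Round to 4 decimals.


KKT complementary slackness check:
lambda_1 * g_1 = 2.29 * -3.38 = -7.7402
lambda_2 * g_2 = 7.49 * -2.35 = -17.6015
lambda_3 * g_3 = 7.36 * -1.99 = -14.6464
Total violation = 7.7402 + 17.6015 + 14.6464 = 39.9881
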